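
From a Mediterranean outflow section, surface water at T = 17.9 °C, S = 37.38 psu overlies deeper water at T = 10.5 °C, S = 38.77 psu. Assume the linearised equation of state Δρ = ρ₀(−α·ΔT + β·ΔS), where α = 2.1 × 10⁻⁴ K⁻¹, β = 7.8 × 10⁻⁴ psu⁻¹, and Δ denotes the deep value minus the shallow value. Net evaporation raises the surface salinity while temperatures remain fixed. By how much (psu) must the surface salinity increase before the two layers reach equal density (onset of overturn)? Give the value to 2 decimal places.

3.38 psu

Neutral buoyancy requires −α(T_deep − T_surf) + β(S_deep − S_surf′) = 0.
S_surf′ = S_deep − (α/β)·ΔT = 38.77 − (2.1 × 10⁻⁴/7.8 × 10⁻⁴)·(-7.4) = 40.7623 psu.
Increase required: 40.7623 − 37.38 = 3.3823 psu.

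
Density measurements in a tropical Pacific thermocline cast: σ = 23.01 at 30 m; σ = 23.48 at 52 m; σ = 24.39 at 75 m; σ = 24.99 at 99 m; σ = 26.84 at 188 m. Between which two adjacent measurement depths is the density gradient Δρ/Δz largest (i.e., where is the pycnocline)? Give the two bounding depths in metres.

52–75 m

Compute the density gradient over each adjacent pair:
  30–52 m: Δρ/Δz = 0.47/22 = 0.021 kg m⁻⁴
  52–75 m: Δρ/Δz = 0.91/23 = 0.040 kg m⁻⁴
  75–99 m: Δρ/Δz = 0.60/24 = 0.025 kg m⁻⁴
  99–188 m: Δρ/Δz = 1.85/89 = 0.021 kg m⁻⁴
The largest gradient is in the 52–75 m interval — the pycnocline.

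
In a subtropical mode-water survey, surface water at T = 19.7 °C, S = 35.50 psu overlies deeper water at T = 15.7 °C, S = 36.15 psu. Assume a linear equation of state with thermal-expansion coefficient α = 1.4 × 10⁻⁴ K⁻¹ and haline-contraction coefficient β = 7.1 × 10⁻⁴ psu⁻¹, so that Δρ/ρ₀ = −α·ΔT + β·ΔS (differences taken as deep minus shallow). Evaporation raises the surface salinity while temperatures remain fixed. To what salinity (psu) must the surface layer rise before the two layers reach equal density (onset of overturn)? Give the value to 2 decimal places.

Neutral buoyancy requires −α(T_deep − T_surf) + β(S_deep − S_surf′) = 0.
S_surf′ = S_deep − (α/β)·ΔT = 36.15 − (1.4 × 10⁻⁴/7.1 × 10⁻⁴)·(-4.0) = 36.9387 psu.
Increase required: 36.9387 − 35.50 = 1.4387 psu.

36.94 psu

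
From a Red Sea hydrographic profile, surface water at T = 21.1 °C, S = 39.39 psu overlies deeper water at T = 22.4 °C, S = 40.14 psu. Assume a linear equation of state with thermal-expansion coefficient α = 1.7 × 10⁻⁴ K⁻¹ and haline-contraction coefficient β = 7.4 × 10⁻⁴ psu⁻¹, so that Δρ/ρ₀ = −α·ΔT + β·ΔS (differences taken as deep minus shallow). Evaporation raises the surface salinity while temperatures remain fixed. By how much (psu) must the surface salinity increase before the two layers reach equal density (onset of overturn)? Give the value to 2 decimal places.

Neutral buoyancy requires −α(T_deep − T_surf) + β(S_deep − S_surf′) = 0.
S_surf′ = S_deep − (α/β)·ΔT = 40.14 − (1.7 × 10⁻⁴/7.4 × 10⁻⁴)·(+1.3) = 39.8414 psu.
Increase required: 39.8414 − 39.39 = 0.4514 psu.

0.45 psu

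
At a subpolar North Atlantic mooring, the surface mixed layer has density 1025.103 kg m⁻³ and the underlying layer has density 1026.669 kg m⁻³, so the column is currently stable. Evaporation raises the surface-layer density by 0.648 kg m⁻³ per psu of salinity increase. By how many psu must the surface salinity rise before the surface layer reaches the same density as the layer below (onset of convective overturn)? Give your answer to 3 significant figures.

Density deficit of the surface layer: 1026.669 − 1025.103 = 1.566 kg m⁻³.
Required change = 1.566 / 0.648 = 2.42 psu.

2.42 psu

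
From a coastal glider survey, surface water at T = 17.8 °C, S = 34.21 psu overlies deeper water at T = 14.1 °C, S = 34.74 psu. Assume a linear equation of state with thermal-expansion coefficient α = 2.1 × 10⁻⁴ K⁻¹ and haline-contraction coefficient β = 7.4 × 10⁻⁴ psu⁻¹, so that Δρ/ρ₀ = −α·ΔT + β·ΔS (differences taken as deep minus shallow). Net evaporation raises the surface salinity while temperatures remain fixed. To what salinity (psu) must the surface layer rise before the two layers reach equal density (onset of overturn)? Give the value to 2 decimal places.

35.79 psu

Neutral buoyancy requires −α(T_deep − T_surf) + β(S_deep − S_surf′) = 0.
S_surf′ = S_deep − (α/β)·ΔT = 34.74 − (2.1 × 10⁻⁴/7.4 × 10⁻⁴)·(-3.7) = 35.7900 psu.
Increase required: 35.7900 − 34.21 = 1.5800 psu.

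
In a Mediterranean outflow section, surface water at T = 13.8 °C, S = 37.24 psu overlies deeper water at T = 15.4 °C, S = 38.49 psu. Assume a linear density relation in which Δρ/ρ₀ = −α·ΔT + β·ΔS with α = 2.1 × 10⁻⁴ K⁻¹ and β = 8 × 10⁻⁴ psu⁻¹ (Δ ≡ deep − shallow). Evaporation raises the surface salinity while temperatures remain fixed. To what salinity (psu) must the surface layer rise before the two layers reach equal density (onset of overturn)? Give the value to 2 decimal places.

Neutral buoyancy requires −α(T_deep − T_surf) + β(S_deep − S_surf′) = 0.
S_surf′ = S_deep − (α/β)·ΔT = 38.49 − (2.1 × 10⁻⁴/8 × 10⁻⁴)·(+1.6) = 38.0700 psu.
Increase required: 38.0700 − 37.24 = 0.8300 psu.

38.07 psu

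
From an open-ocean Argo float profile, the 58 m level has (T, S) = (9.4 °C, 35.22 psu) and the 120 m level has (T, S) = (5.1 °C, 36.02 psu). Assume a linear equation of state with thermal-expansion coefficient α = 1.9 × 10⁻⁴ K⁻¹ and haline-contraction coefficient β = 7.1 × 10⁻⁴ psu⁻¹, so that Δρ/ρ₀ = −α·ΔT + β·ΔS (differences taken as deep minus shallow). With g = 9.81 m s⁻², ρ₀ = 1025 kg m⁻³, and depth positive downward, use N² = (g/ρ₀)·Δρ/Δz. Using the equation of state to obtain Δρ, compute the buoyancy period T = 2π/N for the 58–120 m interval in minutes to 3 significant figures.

ΔT = -4.3 K, ΔS = +0.80 psu (deep − shallow).
Δρ/ρ₀ = −αΔT + βΔS = 8.17 × 10⁻⁴ + 5.68 × 10⁻⁴ = 1.385 × 10⁻³, so Δρ ≈ 1.420 kg m⁻³.
N² = (g/ρ₀)·Δρ/Δz = g·(Δρ/ρ₀)/Δz = 9.81 × 1.385 × 10⁻³ / 62 = 2.1914 × 10⁻⁴ s⁻².
N = √(2.1914 × 10⁻⁴) = 0.014803 rad s⁻¹ → T = 2π/N = 424.45 s = 7.0742 min ≈ 7.07 min.

7.07 min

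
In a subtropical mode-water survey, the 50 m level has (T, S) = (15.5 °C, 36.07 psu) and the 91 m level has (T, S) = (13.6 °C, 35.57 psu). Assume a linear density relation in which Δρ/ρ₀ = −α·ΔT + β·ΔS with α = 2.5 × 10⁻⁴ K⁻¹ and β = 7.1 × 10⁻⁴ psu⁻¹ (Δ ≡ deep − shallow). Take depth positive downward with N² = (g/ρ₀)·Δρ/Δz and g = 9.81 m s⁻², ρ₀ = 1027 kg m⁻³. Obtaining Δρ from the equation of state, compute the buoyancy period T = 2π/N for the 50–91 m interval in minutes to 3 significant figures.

19.5 min

ΔT = -1.9 K, ΔS = -0.50 psu (deep − shallow).
Δρ/ρ₀ = −αΔT + βΔS = 4.75 × 10⁻⁴ − 3.55 × 10⁻⁴ = 1.20 × 10⁻⁴, so Δρ ≈ 0.1232 kg m⁻³.
N² = (g/ρ₀)·Δρ/Δz = g·(Δρ/ρ₀)/Δz = 9.81 × 1.20 × 10⁻⁴ / 41 = 2.8712 × 10⁻⁵ s⁻².
N = √(2.8712 × 10⁻⁵) = 5.3584 × 10⁻³ rad s⁻¹ → T = 2π/N = 1.1726 × 10³ s = 19.543 min ≈ 19.5 min.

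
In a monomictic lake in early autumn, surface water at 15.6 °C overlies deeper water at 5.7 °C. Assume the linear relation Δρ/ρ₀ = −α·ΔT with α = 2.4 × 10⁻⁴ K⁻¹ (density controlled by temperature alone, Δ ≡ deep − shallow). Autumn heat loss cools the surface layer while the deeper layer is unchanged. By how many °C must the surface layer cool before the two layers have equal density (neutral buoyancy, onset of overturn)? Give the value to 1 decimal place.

9.9 °C

With temperature the only control, equal density requires T_surf′ = T_deep.
T_surf′ = 5.7 °C.
Cooling required: 15.6 − 5.7 = 9.9 °C.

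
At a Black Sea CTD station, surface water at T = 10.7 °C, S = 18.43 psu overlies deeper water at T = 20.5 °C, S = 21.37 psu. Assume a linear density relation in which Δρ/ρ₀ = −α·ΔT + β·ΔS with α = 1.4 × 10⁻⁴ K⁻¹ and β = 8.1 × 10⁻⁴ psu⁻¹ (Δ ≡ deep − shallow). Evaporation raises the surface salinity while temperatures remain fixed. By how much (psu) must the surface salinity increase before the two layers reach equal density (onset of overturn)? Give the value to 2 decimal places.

Neutral buoyancy requires −α(T_deep − T_surf) + β(S_deep − S_surf′) = 0.
S_surf′ = S_deep − (α/β)·ΔT = 21.37 − (1.4 × 10⁻⁴/8.1 × 10⁻⁴)·(+9.8) = 19.6762 psu.
Increase required: 19.6762 − 18.43 = 1.2462 psu.

1.25 psu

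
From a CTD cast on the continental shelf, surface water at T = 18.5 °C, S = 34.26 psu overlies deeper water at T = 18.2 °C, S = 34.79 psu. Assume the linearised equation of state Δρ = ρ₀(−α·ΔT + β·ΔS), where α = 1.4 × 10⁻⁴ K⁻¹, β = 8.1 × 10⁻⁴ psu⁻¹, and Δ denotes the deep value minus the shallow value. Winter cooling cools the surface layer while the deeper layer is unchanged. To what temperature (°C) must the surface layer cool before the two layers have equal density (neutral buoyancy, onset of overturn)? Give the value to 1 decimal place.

Neutral buoyancy requires Δρ = 0, i.e. −α(T_deep − T_surf′) + β(S_deep − S_surf) = 0.
T_surf′ = T_deep − (β/α)·ΔS = 18.2 − (8.1 × 10⁻⁴/1.4 × 10⁻⁴)·(+0.53) = 15.134 °C.
Cooling required: 18.5 − (15.134) = 3.366 °C.

15.1 °C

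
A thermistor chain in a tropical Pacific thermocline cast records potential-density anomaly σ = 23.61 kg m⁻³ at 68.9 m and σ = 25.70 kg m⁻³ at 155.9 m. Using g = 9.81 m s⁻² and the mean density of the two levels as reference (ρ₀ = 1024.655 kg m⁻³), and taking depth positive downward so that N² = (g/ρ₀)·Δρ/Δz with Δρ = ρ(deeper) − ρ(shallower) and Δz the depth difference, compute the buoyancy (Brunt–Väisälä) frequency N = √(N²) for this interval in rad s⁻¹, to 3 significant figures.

0.0152 rad s⁻¹

Δρ = 1025.70 − 1023.61 = 2.09 kg m⁻³ over Δz = 155.9 − 68.9 = 87 m.
N² = (9.81/1024.655) × (2.09/87) = 2.2999 × 10⁻⁴ s⁻².
N = √(2.2999 × 10⁻⁴) = 0.015165 rad s⁻¹ ≈ 0.0152 rad s⁻¹.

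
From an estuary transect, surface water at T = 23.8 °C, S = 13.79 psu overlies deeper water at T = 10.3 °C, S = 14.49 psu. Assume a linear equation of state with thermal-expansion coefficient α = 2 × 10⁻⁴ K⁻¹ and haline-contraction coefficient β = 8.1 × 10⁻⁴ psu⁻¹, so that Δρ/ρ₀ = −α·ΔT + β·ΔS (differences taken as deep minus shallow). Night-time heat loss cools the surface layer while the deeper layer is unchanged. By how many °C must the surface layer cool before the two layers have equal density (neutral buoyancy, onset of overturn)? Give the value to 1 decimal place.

16.3 °C

Neutral buoyancy requires Δρ = 0, i.e. −α(T_deep − T_surf′) + β(S_deep − S_surf) = 0.
T_surf′ = T_deep − (β/α)·ΔS = 10.3 − (8.1 × 10⁻⁴/2 × 10⁻⁴)·(+0.70) = 7.465 °C.
Cooling required: 23.8 − (7.465) = 16.335 °C.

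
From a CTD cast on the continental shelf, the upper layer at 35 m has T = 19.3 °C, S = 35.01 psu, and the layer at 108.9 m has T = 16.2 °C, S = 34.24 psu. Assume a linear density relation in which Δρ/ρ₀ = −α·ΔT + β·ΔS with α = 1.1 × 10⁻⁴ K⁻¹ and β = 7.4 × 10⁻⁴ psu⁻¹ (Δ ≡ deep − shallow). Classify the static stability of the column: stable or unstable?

unstable

ΔT = 16.2 − 19.3 = -3.1 K and ΔS = 34.24 − 35.01 = -0.77 psu (deep − shallow).
−αΔT = 3.41 × 10⁻⁴; βΔS = -5.698 × 10⁻⁴; sum Δρ/ρ₀ = -2.288 × 10⁻⁴.
Δρ/ρ₀ < 0, so Δρ < 0: deeper water is lighter → statically unstable; the column would overturn.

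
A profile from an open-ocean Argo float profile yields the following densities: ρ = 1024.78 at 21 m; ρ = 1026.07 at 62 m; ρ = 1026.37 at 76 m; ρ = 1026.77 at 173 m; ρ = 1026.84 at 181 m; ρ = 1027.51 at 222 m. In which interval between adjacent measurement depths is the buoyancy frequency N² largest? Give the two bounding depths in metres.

21–62 m

Compute the density gradient over each adjacent pair:
  21–62 m: Δρ/Δz = 1.29/41 = 0.031 kg m⁻⁴
  62–76 m: Δρ/Δz = 0.30/14 = 0.021 kg m⁻⁴
  76–173 m: Δρ/Δz = 0.40/97 = 4.1 × 10⁻³ kg m⁻⁴
  173–181 m: Δρ/Δz = 0.07/8 = 8.8 × 10⁻³ kg m⁻⁴
  181–222 m: Δρ/Δz = 0.67/41 = 0.016 kg m⁻⁴
The largest gradient is in the 21–62 m interval — the pycnocline.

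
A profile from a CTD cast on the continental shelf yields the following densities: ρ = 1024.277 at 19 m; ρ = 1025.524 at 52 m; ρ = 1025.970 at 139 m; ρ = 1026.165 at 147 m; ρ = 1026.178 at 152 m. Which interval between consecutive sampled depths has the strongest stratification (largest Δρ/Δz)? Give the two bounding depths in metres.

19–52 m

Compute the density gradient over each adjacent pair:
  19–52 m: Δρ/Δz = 1.247/33 = 0.038 kg m⁻⁴
  52–139 m: Δρ/Δz = 0.446/87 = 5.1 × 10⁻³ kg m⁻⁴
  139–147 m: Δρ/Δz = 0.195/8 = 0.024 kg m⁻⁴
  147–152 m: Δρ/Δz = 0.013/5 = 2.6 × 10⁻³ kg m⁻⁴
The largest gradient is in the 19–52 m interval — the pycnocline.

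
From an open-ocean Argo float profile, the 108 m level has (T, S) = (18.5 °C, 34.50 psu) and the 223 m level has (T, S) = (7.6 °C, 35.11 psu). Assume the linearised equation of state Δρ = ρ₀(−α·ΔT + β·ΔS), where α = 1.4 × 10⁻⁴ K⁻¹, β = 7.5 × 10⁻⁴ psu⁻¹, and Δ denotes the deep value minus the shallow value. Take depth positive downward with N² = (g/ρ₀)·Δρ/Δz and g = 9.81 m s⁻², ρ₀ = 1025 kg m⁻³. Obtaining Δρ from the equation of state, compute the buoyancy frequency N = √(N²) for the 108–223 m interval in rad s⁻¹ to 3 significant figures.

0.0130 rad s⁻¹

ΔT = -10.9 K, ΔS = +0.61 psu (deep − shallow).
Δρ/ρ₀ = −αΔT + βΔS = 1.526 × 10⁻³ + 4.575 × 10⁻⁴ = 1.9835 × 10⁻³, so Δρ ≈ 2.033 kg m⁻³.
N² = (g/ρ₀)·Δρ/Δz = g·(Δρ/ρ₀)/Δz = 9.81 × 1.9835 × 10⁻³ / 115 = 1.6920 × 10⁻⁴ s⁻².
N = √(1.6920 × 10⁻⁴) = 0.013008 rad s⁻¹ ≈ 0.0130 rad s⁻¹.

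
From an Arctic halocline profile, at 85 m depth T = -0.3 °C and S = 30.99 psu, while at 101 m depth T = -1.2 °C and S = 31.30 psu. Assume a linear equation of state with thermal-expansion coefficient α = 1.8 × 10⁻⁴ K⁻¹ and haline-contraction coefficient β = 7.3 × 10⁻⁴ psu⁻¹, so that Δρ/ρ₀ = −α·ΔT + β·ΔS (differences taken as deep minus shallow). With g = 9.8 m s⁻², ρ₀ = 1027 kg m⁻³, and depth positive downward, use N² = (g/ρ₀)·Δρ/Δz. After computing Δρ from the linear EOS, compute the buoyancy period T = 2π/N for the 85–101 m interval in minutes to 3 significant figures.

ΔT = -0.9 K, ΔS = +0.31 psu (deep − shallow).
Δρ/ρ₀ = −αΔT + βΔS = 1.62 × 10⁻⁴ + 2.263 × 10⁻⁴ = 3.883 × 10⁻⁴, so Δρ ≈ 0.3988 kg m⁻³.
N² = (g/ρ₀)·Δρ/Δz = g·(Δρ/ρ₀)/Δz = 9.8 × 3.883 × 10⁻⁴ / 16 = 2.3783 × 10⁻⁴ s⁻².
N = √(2.3783 × 10⁻⁴) = 0.015422 rad s⁻¹ → T = 2π/N = 407.42 s = 6.7903 min ≈ 6.79 min.

6.79 min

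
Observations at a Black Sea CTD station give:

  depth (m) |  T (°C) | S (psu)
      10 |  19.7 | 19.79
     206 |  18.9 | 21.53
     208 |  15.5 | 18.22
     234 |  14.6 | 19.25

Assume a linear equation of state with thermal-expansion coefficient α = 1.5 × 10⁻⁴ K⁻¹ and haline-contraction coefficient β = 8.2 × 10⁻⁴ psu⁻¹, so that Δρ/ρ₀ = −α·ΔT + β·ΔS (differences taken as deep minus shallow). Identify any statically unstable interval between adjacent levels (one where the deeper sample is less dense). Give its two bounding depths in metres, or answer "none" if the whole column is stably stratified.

206–208 m

Evaluate Δρ/ρ₀ = −αΔT + βΔS across each adjacent pair:
  10–206 m: −αΔT+βΔS = −(1.5 × 10⁻⁴)(-0.8)+(8.2 × 10⁻⁴)(+1.74) = 1.5 × 10⁻³ → stable
  206–208 m: −αΔT+βΔS = −(1.5 × 10⁻⁴)(-3.4)+(8.2 × 10⁻⁴)(-3.31) = -2.2 × 10⁻³ → UNSTABLE
  208–234 m: −αΔT+βΔS = −(1.5 × 10⁻⁴)(-0.9)+(8.2 × 10⁻⁴)(+1.03) = 9.8 × 10⁻⁴ → stable
The 206–208 m interval has Δρ < 0: lighter water underlies denser water.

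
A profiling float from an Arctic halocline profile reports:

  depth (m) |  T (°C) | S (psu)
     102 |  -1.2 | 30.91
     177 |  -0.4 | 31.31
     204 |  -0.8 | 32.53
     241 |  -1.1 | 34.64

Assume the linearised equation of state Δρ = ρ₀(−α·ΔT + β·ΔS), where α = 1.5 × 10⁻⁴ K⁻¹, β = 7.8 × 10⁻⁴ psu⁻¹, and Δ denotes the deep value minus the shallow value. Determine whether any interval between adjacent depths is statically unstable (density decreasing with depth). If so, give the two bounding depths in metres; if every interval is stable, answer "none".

Evaluate Δρ/ρ₀ = −αΔT + βΔS across each adjacent pair:
  102–177 m: −αΔT+βΔS = −(1.5 × 10⁻⁴)(+0.8)+(7.8 × 10⁻⁴)(+0.40) = 1.9 × 10⁻⁴ → stable
  177–204 m: −αΔT+βΔS = −(1.5 × 10⁻⁴)(-0.4)+(7.8 × 10⁻⁴)(+1.22) = 1.0 × 10⁻³ → stable
  204–241 m: −αΔT+βΔS = −(1.5 × 10⁻⁴)(-0.3)+(7.8 × 10⁻⁴)(+2.11) = 1.7 × 10⁻³ → stable
Every interval has Δρ > 0: the column is stably stratified throughout.

none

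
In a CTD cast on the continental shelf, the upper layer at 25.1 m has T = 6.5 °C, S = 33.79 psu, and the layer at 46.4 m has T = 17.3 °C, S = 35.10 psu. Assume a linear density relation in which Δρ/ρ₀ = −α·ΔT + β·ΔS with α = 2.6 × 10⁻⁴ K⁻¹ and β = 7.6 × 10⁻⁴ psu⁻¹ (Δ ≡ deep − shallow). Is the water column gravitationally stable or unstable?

ΔT = 17.3 − 6.5 = +10.8 K and ΔS = 35.10 − 33.79 = +1.31 psu (deep − shallow).
−αΔT = -2.808 × 10⁻³; βΔS = 9.956 × 10⁻⁴; sum Δρ/ρ₀ = -1.8124 × 10⁻³.
Δρ/ρ₀ < 0, so Δρ < 0: deeper water is lighter → statically unstable; the column would overturn.

unstable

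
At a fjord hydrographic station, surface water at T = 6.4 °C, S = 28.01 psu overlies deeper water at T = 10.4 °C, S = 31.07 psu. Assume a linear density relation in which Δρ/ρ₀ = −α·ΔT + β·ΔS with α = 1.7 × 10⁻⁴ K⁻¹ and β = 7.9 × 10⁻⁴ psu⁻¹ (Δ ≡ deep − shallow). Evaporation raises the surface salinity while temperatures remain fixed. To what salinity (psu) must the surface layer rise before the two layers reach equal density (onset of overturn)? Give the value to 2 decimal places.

Neutral buoyancy requires −α(T_deep − T_surf) + β(S_deep − S_surf′) = 0.
S_surf′ = S_deep − (α/β)·ΔT = 31.07 − (1.7 × 10⁻⁴/7.9 × 10⁻⁴)·(+4.0) = 30.2092 psu.
Increase required: 30.2092 − 28.01 = 2.1992 psu.

30.21 psu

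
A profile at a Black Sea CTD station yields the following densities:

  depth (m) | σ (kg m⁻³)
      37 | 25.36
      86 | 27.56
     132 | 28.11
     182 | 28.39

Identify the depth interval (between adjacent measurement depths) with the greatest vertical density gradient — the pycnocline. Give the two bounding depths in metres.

Compute the density gradient over each adjacent pair:
  37–86 m: Δρ/Δz = 2.20/49 = 0.045 kg m⁻⁴
  86–132 m: Δρ/Δz = 0.55/46 = 0.012 kg m⁻⁴
  132–182 m: Δρ/Δz = 0.28/50 = 5.6 × 10⁻³ kg m⁻⁴
The largest gradient is in the 37–86 m interval — the pycnocline.

37–86 m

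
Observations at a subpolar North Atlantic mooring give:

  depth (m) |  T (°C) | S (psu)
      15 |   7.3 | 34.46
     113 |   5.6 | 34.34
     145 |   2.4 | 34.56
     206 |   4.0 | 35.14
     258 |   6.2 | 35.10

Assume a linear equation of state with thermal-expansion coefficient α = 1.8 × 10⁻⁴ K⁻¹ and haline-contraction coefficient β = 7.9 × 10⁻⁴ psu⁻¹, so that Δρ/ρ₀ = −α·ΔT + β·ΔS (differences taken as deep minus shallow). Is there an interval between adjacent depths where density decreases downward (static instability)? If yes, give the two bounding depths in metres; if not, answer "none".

206–258 m

Evaluate Δρ/ρ₀ = −αΔT + βΔS across each adjacent pair:
  15–113 m: −αΔT+βΔS = −(1.8 × 10⁻⁴)(-1.7)+(7.9 × 10⁻⁴)(-0.12) = 2.1 × 10⁻⁴ → stable
  113–145 m: −αΔT+βΔS = −(1.8 × 10⁻⁴)(-3.2)+(7.9 × 10⁻⁴)(+0.22) = 7.5 × 10⁻⁴ → stable
  145–206 m: −αΔT+βΔS = −(1.8 × 10⁻⁴)(+1.6)+(7.9 × 10⁻⁴)(+0.58) = 1.7 × 10⁻⁴ → stable
  206–258 m: −αΔT+βΔS = −(1.8 × 10⁻⁴)(+2.2)+(7.9 × 10⁻⁴)(-0.04) = -4.3 × 10⁻⁴ → UNSTABLE
The 206–258 m interval has Δρ < 0: lighter water underlies denser water.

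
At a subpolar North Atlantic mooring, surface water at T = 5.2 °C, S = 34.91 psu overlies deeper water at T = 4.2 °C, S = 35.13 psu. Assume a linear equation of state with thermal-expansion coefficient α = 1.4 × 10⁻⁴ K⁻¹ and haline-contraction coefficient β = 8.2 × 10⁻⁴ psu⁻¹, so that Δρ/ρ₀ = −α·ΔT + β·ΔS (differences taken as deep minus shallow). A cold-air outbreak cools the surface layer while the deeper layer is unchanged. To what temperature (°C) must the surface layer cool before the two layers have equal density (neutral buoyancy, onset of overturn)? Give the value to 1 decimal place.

Neutral buoyancy requires Δρ = 0, i.e. −α(T_deep − T_surf′) + β(S_deep − S_surf) = 0.
T_surf′ = T_deep − (β/α)·ΔS = 4.2 − (8.2 × 10⁻⁴/1.4 × 10⁻⁴)·(+0.22) = 2.911 °C.
Cooling required: 5.2 − (2.911) = 2.289 °C.

2.9 °C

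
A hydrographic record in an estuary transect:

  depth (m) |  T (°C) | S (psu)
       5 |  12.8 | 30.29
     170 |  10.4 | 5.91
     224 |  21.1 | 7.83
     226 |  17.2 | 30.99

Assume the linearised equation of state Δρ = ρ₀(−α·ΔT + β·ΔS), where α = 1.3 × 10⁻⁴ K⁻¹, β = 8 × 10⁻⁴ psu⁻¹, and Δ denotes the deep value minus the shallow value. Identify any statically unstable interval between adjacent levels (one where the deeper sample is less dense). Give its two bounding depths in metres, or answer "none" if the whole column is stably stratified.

5–170 m

Evaluate Δρ/ρ₀ = −αΔT + βΔS across each adjacent pair:
  5–170 m: −αΔT+βΔS = −(1.3 × 10⁻⁴)(-2.4)+(8 × 10⁻⁴)(-24.38) = -0.019 → UNSTABLE
  170–224 m: −αΔT+βΔS = −(1.3 × 10⁻⁴)(+10.7)+(8 × 10⁻⁴)(+1.92) = 1.5 × 10⁻⁴ → stable
  224–226 m: −αΔT+βΔS = −(1.3 × 10⁻⁴)(-3.9)+(8 × 10⁻⁴)(+23.16) = 0.019 → stable
The 5–170 m interval has Δρ < 0: lighter water underlies denser water.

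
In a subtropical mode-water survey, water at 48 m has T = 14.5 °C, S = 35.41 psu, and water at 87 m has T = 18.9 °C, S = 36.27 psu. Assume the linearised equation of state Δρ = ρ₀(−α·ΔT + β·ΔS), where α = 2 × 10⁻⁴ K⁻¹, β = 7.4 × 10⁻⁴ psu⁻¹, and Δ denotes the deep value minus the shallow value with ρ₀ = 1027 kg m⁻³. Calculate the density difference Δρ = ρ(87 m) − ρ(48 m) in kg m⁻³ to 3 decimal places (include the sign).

ΔT = +4.4 K, ΔS = +0.86 psu (deep − shallow).
Δρ/ρ₀ = −(2 × 10⁻⁴)(+4.4) + (7.4 × 10⁻⁴)(+0.86) = -2.436 × 10⁻⁴.
Δρ = 1027 × (-2.436 × 10⁻⁴) = -0.250 kg m⁻³.
Negative Δρ: lighter below, statically unstable.

-0.250 kg m⁻³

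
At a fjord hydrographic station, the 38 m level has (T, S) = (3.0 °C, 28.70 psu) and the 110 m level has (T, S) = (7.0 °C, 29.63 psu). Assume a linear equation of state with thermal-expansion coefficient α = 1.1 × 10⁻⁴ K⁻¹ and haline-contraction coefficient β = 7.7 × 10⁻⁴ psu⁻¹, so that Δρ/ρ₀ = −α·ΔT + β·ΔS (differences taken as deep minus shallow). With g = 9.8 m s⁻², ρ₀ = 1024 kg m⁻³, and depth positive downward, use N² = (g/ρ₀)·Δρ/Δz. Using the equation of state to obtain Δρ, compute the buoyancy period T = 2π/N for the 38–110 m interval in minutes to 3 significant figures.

17.1 min

ΔT = +4.0 K, ΔS = +0.93 psu (deep − shallow).
Δρ/ρ₀ = −αΔT + βΔS = -4.40 × 10⁻⁴ + 7.161 × 10⁻⁴ = 2.761 × 10⁻⁴, so Δρ ≈ 0.2827 kg m⁻³.
N² = (g/ρ₀)·Δρ/Δz = g·(Δρ/ρ₀)/Δz = 9.8 × 2.761 × 10⁻⁴ / 72 = 3.7580 × 10⁻⁵ s⁻².
N = √(3.7580 × 10⁻⁵) = 6.1303 × 10⁻³ rad s⁻¹ → T = 2π/N = 1.0249 × 10³ s = 17.082 min ≈ 17.1 min.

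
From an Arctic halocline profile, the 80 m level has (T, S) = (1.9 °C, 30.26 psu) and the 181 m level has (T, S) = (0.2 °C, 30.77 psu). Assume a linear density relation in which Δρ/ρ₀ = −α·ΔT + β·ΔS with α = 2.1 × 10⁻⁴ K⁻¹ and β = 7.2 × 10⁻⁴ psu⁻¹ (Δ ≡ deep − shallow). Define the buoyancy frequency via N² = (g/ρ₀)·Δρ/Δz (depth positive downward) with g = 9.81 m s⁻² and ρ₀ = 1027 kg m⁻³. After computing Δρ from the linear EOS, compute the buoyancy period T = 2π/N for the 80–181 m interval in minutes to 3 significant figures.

12.5 min

ΔT = -1.7 K, ΔS = +0.51 psu (deep − shallow).
Δρ/ρ₀ = −αΔT + βΔS = 3.57 × 10⁻⁴ + 3.672 × 10⁻⁴ = 7.242 × 10⁻⁴, so Δρ ≈ 0.7438 kg m⁻³.
N² = (g/ρ₀)·Δρ/Δz = g·(Δρ/ρ₀)/Δz = 9.81 × 7.242 × 10⁻⁴ / 101 = 7.0341 × 10⁻⁵ s⁻².
N = √(7.0341 × 10⁻⁵) = 8.3870 × 10⁻³ rad s⁻¹ → T = 2π/N = 749.16 s = 12.486 min ≈ 12.5 min.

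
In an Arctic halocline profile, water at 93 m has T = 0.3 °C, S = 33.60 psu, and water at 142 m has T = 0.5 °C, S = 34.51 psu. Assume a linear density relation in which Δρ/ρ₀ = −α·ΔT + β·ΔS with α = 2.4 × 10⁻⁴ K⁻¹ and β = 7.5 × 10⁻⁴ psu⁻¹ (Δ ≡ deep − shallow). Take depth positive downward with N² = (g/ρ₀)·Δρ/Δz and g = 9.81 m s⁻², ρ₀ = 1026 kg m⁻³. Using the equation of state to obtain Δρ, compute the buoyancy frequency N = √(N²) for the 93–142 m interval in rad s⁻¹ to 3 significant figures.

ΔT = +0.2 K, ΔS = +0.91 psu (deep − shallow).
Δρ/ρ₀ = −αΔT + βΔS = -4.80 × 10⁻⁵ + 6.825 × 10⁻⁴ = 6.345 × 10⁻⁴, so Δρ ≈ 0.6510 kg m⁻³.
N² = (g/ρ₀)·Δρ/Δz = g·(Δρ/ρ₀)/Δz = 9.81 × 6.345 × 10⁻⁴ / 49 = 1.2703 × 10⁻⁴ s⁻².
N = √(1.2703 × 10⁻⁴) = 0.011271 rad s⁻¹ ≈ 0.0113 rad s⁻¹.

0.0113 rad s⁻¹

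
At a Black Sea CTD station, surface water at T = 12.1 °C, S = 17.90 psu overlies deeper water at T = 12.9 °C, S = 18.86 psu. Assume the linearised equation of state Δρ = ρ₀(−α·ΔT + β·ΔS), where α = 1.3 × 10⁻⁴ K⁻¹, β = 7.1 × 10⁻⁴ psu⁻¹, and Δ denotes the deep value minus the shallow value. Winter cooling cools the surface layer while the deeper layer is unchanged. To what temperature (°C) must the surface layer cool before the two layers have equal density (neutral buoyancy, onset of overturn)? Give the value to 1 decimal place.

Neutral buoyancy requires Δρ = 0, i.e. −α(T_deep − T_surf′) + β(S_deep − S_surf) = 0.
T_surf′ = T_deep − (β/α)·ΔS = 12.9 − (7.1 × 10⁻⁴/1.3 × 10⁻⁴)·(+0.96) = 7.657 °C.
Cooling required: 12.1 − (7.657) = 4.443 °C.

7.7 °C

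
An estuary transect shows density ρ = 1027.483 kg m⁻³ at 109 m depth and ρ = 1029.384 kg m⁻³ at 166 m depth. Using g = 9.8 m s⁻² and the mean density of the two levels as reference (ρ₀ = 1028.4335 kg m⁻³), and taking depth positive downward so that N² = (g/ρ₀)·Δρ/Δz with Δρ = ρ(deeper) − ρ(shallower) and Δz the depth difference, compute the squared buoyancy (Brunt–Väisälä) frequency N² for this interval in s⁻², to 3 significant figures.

3.18 × 10⁻⁴ s⁻²

Δρ = 1029.384 − 1027.483 = 1.901 kg m⁻³ over Δz = 166 − 109 = 57 m.
N² = (9.8/1028.4335) × (1.901/57) = 3.1780 × 10⁻⁴ s⁻² ≈ 3.18 × 10⁻⁴ s⁻².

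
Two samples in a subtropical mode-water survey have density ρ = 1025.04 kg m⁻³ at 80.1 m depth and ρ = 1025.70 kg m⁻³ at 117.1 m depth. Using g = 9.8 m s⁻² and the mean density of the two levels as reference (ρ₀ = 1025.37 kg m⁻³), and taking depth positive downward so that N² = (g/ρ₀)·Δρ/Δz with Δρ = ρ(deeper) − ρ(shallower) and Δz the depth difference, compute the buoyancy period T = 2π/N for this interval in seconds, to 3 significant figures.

Δρ = 1025.70 − 1025.04 = 0.66 kg m⁻³ over Δz = 117.1 − 80.1 = 37 m.
N² = (9.8/1025.37) × (0.66/37) = 1.7049 × 10⁻⁴ s⁻².
N = √(1.7049 × 10⁻⁴) = 0.013057 rad s⁻¹, so T = 2π/N = 481.21 s ≈ 481 s.

481 s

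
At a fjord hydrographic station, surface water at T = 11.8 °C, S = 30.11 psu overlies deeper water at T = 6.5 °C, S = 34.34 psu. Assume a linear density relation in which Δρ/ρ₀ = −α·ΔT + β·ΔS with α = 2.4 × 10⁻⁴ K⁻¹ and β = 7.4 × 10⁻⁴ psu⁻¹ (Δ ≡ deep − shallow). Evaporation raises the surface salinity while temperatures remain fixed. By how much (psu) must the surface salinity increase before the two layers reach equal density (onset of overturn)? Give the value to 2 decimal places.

5.95 psu

Neutral buoyancy requires −α(T_deep − T_surf) + β(S_deep − S_surf′) = 0.
S_surf′ = S_deep − (α/β)·ΔT = 34.34 − (2.4 × 10⁻⁴/7.4 × 10⁻⁴)·(-5.3) = 36.0589 psu.
Increase required: 36.0589 − 30.11 = 5.9489 psu.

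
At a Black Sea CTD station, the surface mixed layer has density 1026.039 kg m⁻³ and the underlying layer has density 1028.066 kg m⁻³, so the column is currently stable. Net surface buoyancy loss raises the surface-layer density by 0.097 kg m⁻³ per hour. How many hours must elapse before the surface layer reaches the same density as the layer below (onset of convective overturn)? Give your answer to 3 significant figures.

Density deficit of the surface layer: 1028.066 − 1026.039 = 2.027 kg m⁻³.
Required change = 2.027 / 0.097 = 20.9 hours.

20.9 hours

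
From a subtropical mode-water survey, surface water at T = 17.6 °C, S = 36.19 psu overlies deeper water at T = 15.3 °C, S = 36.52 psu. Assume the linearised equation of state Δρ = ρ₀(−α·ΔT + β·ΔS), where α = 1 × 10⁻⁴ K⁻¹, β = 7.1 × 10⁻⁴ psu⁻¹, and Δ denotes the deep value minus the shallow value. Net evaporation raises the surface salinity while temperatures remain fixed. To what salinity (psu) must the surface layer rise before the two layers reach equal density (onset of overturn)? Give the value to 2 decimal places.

Neutral buoyancy requires −α(T_deep − T_surf) + β(S_deep − S_surf′) = 0.
S_surf′ = S_deep − (α/β)·ΔT = 36.52 − (1 × 10⁻⁴/7.1 × 10⁻⁴)·(-2.3) = 36.8439 psu.
Increase required: 36.8439 − 36.19 = 0.6539 psu.

36.84 psu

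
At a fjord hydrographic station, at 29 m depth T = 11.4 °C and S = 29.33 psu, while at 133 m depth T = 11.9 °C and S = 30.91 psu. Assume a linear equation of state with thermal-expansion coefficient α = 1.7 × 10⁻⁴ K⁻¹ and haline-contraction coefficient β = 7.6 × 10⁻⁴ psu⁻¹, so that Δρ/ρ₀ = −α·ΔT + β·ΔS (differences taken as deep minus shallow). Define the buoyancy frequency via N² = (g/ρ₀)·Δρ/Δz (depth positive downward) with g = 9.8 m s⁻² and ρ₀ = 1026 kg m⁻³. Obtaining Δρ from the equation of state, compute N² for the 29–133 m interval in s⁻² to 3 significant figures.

ΔT = +0.5 K, ΔS = +1.58 psu (deep − shallow).
Δρ/ρ₀ = −αΔT + βΔS = -8.50 × 10⁻⁵ + 1.2008 × 10⁻³ = 1.1158 × 10⁻³, so Δρ ≈ 1.145 kg m⁻³.
N² = (g/ρ₀)·Δρ/Δz = g·(Δρ/ρ₀)/Δz = 9.8 × 1.1158 × 10⁻³ / 104 = 1.0514 × 10⁻⁴ s⁻² ≈ 1.05 × 10⁻⁴ s⁻².

1.05 × 10⁻⁴ s⁻²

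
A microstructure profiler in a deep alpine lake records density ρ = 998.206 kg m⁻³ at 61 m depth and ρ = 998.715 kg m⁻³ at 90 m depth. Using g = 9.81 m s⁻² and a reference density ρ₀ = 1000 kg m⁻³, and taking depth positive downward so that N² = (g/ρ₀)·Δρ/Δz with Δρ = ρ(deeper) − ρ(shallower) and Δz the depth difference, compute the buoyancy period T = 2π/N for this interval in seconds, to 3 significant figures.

Δρ = 998.715 − 998.206 = 0.509 kg m⁻³ over Δz = 90 − 61 = 29 m.
N² = (9.81/1000) × (0.509/29) = 1.7218 × 10⁻⁴ s⁻².
N = √(1.7218 × 10⁻⁴) = 0.013122 rad s⁻¹, so T = 2π/N = 478.83 s ≈ 479 s.

479 s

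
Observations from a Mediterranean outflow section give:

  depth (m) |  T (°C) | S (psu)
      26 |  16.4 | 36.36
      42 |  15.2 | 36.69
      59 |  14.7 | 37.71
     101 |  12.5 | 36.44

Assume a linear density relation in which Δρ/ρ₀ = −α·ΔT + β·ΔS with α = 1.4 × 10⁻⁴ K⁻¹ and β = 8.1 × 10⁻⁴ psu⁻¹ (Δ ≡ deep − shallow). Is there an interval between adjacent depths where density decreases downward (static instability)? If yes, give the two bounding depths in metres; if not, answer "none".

59–101 m

Evaluate Δρ/ρ₀ = −αΔT + βΔS across each adjacent pair:
  26–42 m: −αΔT+βΔS = −(1.4 × 10⁻⁴)(-1.2)+(8.1 × 10⁻⁴)(+0.33) = 4.4 × 10⁻⁴ → stable
  42–59 m: −αΔT+βΔS = −(1.4 × 10⁻⁴)(-0.5)+(8.1 × 10⁻⁴)(+1.02) = 9.0 × 10⁻⁴ → stable
  59–101 m: −αΔT+βΔS = −(1.4 × 10⁻⁴)(-2.2)+(8.1 × 10⁻⁴)(-1.27) = -7.2 × 10⁻⁴ → UNSTABLE
The 59–101 m interval has Δρ < 0: lighter water underlies denser water.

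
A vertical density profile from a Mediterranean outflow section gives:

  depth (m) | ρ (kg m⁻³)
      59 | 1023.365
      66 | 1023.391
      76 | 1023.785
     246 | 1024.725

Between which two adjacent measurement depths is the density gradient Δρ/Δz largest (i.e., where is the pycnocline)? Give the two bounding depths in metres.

66–76 m

Compute the density gradient over each adjacent pair:
  59–66 m: Δρ/Δz = 0.026/7 = 3.7 × 10⁻³ kg m⁻⁴
  66–76 m: Δρ/Δz = 0.394/10 = 0.039 kg m⁻⁴
  76–246 m: Δρ/Δz = 0.940/170 = 5.5 × 10⁻³ kg m⁻⁴
The largest gradient is in the 66–76 m interval — the pycnocline.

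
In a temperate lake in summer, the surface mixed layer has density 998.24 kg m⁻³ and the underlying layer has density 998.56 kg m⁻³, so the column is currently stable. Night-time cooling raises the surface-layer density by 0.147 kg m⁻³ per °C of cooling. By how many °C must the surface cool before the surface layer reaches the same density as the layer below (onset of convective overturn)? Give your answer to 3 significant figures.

Density deficit of the surface layer: 998.56 − 998.24 = 0.32 kg m⁻³.
Required change = 0.32 / 0.147 = 2.18 °C.

2.18 °C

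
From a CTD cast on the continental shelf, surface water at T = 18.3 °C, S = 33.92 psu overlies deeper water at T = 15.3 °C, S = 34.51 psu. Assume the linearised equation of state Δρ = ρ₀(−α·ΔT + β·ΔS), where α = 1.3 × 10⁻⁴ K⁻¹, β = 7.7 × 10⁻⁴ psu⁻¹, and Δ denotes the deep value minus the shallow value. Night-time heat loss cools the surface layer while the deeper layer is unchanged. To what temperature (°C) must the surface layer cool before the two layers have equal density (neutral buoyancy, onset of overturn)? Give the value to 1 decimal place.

11.8 °C

Neutral buoyancy requires Δρ = 0, i.e. −α(T_deep − T_surf′) + β(S_deep − S_surf) = 0.
T_surf′ = T_deep − (β/α)·ΔS = 15.3 − (7.7 × 10⁻⁴/1.3 × 10⁻⁴)·(+0.59) = 11.805 °C.
Cooling required: 18.3 − (11.805) = 6.495 °C.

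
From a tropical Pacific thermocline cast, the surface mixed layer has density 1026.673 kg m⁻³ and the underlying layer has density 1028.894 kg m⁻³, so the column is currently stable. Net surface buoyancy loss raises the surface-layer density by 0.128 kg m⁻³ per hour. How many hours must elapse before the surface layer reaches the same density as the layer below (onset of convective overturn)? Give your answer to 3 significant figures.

17.4 hours

Density deficit of the surface layer: 1028.894 − 1026.673 = 2.221 kg m⁻³.
Required change = 2.221 / 0.128 = 17.4 hours.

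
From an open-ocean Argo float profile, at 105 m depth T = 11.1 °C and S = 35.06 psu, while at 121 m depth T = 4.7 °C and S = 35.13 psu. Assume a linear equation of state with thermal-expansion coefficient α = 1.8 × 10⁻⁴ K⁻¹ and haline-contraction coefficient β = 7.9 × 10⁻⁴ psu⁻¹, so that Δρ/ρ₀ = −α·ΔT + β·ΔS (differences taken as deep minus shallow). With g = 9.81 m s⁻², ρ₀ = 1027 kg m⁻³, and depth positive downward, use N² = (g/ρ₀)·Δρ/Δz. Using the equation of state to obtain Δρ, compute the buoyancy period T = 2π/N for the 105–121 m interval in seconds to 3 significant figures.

231 s

ΔT = -6.4 K, ΔS = +0.07 psu (deep − shallow).
Δρ/ρ₀ = −αΔT + βΔS = 1.152 × 10⁻³ + 5.53 × 10⁻⁵ = 1.2073 × 10⁻³, so Δρ ≈ 1.240 kg m⁻³.
N² = (g/ρ₀)·Δρ/Δz = g·(Δρ/ρ₀)/Δz = 9.81 × 1.2073 × 10⁻³ / 16 = 7.4023 × 10⁻⁴ s⁻².
N = √(7.4023 × 10⁻⁴) = 0.027207 rad s⁻¹ → T = 2π/N = 230.94 s ≈ 231 s.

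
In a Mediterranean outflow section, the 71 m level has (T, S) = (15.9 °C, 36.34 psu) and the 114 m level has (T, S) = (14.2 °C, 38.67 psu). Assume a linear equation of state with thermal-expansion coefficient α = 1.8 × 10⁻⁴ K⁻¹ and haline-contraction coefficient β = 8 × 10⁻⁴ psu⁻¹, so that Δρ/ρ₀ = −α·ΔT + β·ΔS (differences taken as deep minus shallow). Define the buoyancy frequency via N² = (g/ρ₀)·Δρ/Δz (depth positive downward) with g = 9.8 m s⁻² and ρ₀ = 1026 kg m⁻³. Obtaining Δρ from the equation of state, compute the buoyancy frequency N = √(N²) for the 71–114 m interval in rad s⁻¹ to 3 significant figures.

ΔT = -1.7 K, ΔS = +2.33 psu (deep − shallow).
Δρ/ρ₀ = −αΔT + βΔS = 3.06 × 10⁻⁴ + 1.864 × 10⁻³ = 2.17 × 10⁻³, so Δρ ≈ 2.226 kg m⁻³.
N² = (g/ρ₀)·Δρ/Δz = g·(Δρ/ρ₀)/Δz = 9.8 × 2.17 × 10⁻³ / 43 = 4.9456 × 10⁻⁴ s⁻².
N = √(4.9456 × 10⁻⁴) = 0.022239 rad s⁻¹ ≈ 0.0222 rad s⁻¹.

0.0222 rad s⁻¹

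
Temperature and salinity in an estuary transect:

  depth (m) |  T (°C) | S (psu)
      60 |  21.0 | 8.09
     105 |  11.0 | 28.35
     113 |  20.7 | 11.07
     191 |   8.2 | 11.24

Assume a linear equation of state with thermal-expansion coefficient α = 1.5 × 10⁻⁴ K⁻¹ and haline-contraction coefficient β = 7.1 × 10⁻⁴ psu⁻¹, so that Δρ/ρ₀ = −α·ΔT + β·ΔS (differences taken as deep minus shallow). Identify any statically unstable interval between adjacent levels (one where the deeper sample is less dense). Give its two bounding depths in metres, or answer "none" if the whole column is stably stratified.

Evaluate Δρ/ρ₀ = −αΔT + βΔS across each adjacent pair:
  60–105 m: −αΔT+βΔS = −(1.5 × 10⁻⁴)(-10.0)+(7.1 × 10⁻⁴)(+20.26) = 0.016 → stable
  105–113 m: −αΔT+βΔS = −(1.5 × 10⁻⁴)(+9.7)+(7.1 × 10⁻⁴)(-17.28) = -0.014 → UNSTABLE
  113–191 m: −αΔT+βΔS = −(1.5 × 10⁻⁴)(-12.5)+(7.1 × 10⁻⁴)(+0.17) = 2.0 × 10⁻³ → stable
The 105–113 m interval has Δρ < 0: lighter water underlies denser water.

105–113 m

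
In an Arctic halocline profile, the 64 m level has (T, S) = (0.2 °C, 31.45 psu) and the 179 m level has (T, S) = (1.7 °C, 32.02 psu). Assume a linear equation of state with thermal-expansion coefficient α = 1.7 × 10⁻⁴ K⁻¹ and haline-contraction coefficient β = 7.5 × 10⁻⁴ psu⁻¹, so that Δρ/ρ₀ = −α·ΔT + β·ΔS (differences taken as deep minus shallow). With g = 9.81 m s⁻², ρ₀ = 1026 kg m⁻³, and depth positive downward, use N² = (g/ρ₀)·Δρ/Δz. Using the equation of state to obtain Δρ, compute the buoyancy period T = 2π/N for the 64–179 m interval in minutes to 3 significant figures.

27.3 min

ΔT = +1.5 K, ΔS = +0.57 psu (deep − shallow).
Δρ/ρ₀ = −αΔT + βΔS = -2.55 × 10⁻⁴ + 4.275 × 10⁻⁴ = 1.725 × 10⁻⁴, so Δρ ≈ 0.1770 kg m⁻³.
N² = (g/ρ₀)·Δρ/Δz = g·(Δρ/ρ₀)/Δz = 9.81 × 1.725 × 10⁻⁴ / 115 = 1.4715 × 10⁻⁵ s⁻².
N = √(1.4715 × 10⁻⁵) = 3.8360 × 10⁻³ rad s⁻¹ → T = 2π/N = 1.6380 × 10³ s = 27.300 min ≈ 27.3 min.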